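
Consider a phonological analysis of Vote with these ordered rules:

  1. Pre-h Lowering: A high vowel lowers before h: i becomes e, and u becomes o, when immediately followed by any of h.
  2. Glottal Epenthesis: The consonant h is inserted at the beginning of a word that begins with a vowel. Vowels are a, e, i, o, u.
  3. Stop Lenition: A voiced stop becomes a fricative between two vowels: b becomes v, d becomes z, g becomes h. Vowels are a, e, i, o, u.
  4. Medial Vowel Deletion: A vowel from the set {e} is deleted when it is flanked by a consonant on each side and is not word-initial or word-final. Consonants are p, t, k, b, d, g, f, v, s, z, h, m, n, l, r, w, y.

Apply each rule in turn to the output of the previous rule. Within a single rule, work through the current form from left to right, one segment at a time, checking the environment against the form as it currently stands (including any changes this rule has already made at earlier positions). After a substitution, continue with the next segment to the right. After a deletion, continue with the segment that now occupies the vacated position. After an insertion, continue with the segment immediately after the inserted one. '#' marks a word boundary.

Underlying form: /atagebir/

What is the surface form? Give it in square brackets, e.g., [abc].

1 Pre-h Lowering: no change — [atagebir]
2 Glottal Epenthesis: [atagebir] → [hatagebir]
3 Stop Lenition: [hatagebir] → [hatahevir]
4 Medial Vowel Deletion: [hatahevir] → [hatahvir]

[hatahvir]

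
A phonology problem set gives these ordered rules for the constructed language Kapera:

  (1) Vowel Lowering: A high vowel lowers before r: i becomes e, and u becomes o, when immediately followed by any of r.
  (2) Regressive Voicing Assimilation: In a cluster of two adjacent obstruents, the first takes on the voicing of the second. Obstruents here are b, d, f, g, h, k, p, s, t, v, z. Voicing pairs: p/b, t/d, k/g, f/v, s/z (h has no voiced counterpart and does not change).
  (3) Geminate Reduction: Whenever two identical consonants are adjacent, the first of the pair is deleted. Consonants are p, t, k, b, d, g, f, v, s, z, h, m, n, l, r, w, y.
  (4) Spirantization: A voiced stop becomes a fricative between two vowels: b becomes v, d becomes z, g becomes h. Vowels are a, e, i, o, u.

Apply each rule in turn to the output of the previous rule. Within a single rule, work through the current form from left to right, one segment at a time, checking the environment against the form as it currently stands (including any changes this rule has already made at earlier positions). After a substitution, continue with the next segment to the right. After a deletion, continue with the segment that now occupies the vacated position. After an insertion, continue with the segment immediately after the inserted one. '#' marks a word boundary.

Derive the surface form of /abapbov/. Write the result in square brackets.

(1) Vowel Lowering: no change — [abapbov]
(2) Regressive Voicing Assimilation: [abapbov] → [ababbov]
(3) Geminate Reduction: [ababbov] → [ababov]
(4) Spirantization: [ababov] → [avavov]

[avavov]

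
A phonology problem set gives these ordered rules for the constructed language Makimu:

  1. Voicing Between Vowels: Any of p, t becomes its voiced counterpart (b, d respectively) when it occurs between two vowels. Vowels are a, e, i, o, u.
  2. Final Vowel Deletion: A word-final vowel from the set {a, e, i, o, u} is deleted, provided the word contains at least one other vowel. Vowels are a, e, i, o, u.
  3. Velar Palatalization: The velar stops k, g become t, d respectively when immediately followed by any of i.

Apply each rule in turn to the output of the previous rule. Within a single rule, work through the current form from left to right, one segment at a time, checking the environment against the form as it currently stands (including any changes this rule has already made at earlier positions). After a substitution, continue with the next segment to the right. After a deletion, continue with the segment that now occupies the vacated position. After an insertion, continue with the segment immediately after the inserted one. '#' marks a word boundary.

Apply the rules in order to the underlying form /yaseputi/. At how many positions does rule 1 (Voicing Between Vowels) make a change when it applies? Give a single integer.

1 Voicing Between Vowels: [yaseputi] → [yasebudi]
2 Final Vowel Deletion: [yasebudi] → [yasebud]
3 Velar Palatalization: no change — [yasebud]
Rule 1 changed 2 position(s).

2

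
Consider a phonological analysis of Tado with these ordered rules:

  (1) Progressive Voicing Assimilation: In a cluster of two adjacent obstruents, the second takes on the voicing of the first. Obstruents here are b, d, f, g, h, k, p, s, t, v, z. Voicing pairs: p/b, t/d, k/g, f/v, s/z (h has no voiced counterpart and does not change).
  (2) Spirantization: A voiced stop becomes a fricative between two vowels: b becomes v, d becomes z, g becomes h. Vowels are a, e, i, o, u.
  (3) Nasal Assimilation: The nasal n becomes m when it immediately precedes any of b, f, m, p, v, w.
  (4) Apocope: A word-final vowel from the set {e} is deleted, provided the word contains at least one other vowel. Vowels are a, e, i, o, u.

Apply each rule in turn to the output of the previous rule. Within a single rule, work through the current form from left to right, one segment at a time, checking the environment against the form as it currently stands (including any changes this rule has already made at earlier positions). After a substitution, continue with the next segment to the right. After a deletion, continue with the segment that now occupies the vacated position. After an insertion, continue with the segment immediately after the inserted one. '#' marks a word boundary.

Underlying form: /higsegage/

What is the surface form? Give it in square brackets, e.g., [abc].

(1) Progressive Voicing Assimilation: [higsegage] → [higzegage]
(2) Spirantization: [higzegage] → [higzehahe]
(3) Nasal Assimilation: no change — [higzehahe]
(4) Apocope: [higzehahe] → [higzehah]

[higzehah]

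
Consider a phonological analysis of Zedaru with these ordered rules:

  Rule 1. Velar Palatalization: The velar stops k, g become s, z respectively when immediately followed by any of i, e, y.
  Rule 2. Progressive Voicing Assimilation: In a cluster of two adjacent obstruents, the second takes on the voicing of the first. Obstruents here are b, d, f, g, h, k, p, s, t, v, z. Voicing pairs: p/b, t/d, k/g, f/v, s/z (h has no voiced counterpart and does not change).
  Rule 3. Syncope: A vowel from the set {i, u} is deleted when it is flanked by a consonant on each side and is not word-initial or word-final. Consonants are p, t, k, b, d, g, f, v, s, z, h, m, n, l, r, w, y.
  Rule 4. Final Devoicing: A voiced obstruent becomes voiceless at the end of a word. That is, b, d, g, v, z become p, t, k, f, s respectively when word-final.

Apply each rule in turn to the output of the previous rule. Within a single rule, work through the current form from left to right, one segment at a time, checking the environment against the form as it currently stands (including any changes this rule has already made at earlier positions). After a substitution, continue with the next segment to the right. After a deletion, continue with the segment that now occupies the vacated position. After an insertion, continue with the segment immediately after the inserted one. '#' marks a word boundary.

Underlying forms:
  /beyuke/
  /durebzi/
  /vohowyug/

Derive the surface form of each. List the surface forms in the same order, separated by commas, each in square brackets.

/beyuke/:
  Rule 1 Velar Palatalization: [beyuke] → [beyuse]
  Rule 2 Progressive Voicing Assimilation: no change — [beyuse]
  Rule 3 Syncope: [beyuse] → [beyse]
  Rule 4 Final Devoicing: no change — [beyse]
/durebzi/:
  Rule 1 Velar Palatalization: no change — [durebzi]
  Rule 2 Progressive Voicing Assimilation: no change — [durebzi]
  Rule 3 Syncope: [durebzi] → [drebzi]
  Rule 4 Final Devoicing: no change — [drebzi]
/vohowyug/:
  Rule 1 Velar Palatalization: no change — [vohowyug]
  Rule 2 Progressive Voicing Assimilation: no change — [vohowyug]
  Rule 3 Syncope: [vohowyug] → [vohowyg]
  Rule 4 Final Devoicing: [vohowyg] → [vohowyk]

[beyse], [drebzi], [vohowyk]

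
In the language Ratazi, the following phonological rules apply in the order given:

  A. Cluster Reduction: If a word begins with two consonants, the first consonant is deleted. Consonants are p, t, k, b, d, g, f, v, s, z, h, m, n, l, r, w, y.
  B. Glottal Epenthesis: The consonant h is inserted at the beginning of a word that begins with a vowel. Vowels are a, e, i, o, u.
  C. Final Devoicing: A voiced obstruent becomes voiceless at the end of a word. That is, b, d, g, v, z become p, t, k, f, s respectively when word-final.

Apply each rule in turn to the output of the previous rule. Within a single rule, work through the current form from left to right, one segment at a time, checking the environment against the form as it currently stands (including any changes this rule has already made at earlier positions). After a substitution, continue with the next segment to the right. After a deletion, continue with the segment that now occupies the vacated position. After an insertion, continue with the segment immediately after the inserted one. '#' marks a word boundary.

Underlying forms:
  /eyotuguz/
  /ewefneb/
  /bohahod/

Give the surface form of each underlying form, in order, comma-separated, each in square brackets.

[heyotugus], [hewefnep], [bohahot]

/eyotuguz/:
  A Cluster Reduction: no change — [eyotuguz]
  B Glottal Epenthesis: [eyotuguz] → [heyotuguz]
  C Final Devoicing: [heyotuguz] → [heyotugus]
/ewefneb/:
  A Cluster Reduction: no change — [ewefneb]
  B Glottal Epenthesis: [ewefneb] → [hewefneb]
  C Final Devoicing: [hewefneb] → [hewefnep]
/bohahod/:
  A Cluster Reduction: no change — [bohahod]
  B Glottal Epenthesis: no change — [bohahod]
  C Final Devoicing: [bohahod] → [bohahot]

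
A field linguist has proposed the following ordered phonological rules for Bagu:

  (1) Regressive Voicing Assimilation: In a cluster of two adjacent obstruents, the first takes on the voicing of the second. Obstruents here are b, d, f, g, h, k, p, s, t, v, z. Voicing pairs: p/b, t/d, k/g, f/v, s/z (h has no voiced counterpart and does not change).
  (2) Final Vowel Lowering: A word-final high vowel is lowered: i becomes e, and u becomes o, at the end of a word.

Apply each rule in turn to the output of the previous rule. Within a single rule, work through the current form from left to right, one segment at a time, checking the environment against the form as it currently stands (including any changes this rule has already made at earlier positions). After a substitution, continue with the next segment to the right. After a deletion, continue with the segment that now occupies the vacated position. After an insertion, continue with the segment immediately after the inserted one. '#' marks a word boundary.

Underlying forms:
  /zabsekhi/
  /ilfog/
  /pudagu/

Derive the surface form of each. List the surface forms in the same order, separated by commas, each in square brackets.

/zabsekhi/:
  (1) Regressive Voicing Assimilation: [zabsekhi] → [zapsekhi]
  (2) Final Vowel Lowering: [zapsekhi] → [zapsekhe]
/ilfog/:
  (1) Regressive Voicing Assimilation: no change — [ilfog]
  (2) Final Vowel Lowering: no change — [ilfog]
/pudagu/:
  (1) Regressive Voicing Assimilation: no change — [pudagu]
  (2) Final Vowel Lowering: [pudagu] → [pudago]

[zapsekhe], [ilfog], [pudago]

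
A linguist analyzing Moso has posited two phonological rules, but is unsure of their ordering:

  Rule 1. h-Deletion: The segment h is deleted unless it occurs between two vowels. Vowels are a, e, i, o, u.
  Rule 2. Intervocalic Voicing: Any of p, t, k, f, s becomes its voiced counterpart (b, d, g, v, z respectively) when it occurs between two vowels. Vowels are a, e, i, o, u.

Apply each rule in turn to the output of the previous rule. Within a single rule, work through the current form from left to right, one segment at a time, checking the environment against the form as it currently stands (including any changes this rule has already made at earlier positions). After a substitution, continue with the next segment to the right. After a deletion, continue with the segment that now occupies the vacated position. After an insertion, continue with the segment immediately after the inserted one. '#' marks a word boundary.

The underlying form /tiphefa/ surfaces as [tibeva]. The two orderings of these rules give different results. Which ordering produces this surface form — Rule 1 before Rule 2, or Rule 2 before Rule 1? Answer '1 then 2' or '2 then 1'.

1 then 2

Order 1 then 2:
  1 h-Deletion: [tiphefa] → [tipefa]
  2 Intervocalic Voicing: [tipefa] → [tibeva]
  result: [tibeva]
Order 2 then 1:
  2 Intervocalic Voicing: [tiphefa] → [tipheva]
  1 h-Deletion: [tipheva] → [tipeva]
  result: [tipeva]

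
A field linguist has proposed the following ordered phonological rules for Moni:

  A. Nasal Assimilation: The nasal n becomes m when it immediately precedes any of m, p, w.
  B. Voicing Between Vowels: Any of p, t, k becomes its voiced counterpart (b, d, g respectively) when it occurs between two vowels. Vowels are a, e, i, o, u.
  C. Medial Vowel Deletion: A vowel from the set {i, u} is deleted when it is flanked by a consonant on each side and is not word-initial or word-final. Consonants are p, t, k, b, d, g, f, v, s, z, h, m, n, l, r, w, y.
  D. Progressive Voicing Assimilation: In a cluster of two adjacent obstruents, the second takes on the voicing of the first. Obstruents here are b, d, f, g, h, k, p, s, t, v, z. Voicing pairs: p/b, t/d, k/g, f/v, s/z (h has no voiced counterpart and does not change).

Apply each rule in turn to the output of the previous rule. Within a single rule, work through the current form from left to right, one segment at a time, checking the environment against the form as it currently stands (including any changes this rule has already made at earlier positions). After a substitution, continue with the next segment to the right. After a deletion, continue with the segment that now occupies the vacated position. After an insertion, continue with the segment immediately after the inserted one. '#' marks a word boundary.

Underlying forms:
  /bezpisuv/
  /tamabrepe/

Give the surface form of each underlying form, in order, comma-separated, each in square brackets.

[bezbzv], [tamabrebe]

/bezpisuv/:
  A Nasal Assimilation: no change — [bezpisuv]
  B Voicing Between Vowels: no change — [bezpisuv]
  C Medial Vowel Deletion: [bezpisuv] → [bezpsv]
  D Progressive Voicing Assimilation: [bezpsv] → [bezbzv]
/tamabrepe/:
  A Nasal Assimilation: no change — [tamabrepe]
  B Voicing Between Vowels: [tamabrepe] → [tamabrebe]
  C Medial Vowel Deletion: no change — [tamabrebe]
  D Progressive Voicing Assimilation: no change — [tamabrebe]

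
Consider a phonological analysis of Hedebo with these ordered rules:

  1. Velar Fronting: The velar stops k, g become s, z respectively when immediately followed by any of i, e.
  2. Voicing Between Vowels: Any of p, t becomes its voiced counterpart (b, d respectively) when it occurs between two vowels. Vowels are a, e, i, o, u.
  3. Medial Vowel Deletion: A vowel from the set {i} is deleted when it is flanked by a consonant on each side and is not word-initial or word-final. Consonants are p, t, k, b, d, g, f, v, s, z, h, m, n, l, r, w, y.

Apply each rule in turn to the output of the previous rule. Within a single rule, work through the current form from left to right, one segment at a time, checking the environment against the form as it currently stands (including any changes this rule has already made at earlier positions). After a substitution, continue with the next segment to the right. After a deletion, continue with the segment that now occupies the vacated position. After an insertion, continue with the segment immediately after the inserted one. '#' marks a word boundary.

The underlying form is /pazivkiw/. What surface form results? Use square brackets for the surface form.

1 Velar Fronting: [pazivkiw] → [pazivsiw]
2 Voicing Between Vowels: no change — [pazivsiw]
3 Medial Vowel Deletion: [pazivsiw] → [pazvsw]

[pazvsw]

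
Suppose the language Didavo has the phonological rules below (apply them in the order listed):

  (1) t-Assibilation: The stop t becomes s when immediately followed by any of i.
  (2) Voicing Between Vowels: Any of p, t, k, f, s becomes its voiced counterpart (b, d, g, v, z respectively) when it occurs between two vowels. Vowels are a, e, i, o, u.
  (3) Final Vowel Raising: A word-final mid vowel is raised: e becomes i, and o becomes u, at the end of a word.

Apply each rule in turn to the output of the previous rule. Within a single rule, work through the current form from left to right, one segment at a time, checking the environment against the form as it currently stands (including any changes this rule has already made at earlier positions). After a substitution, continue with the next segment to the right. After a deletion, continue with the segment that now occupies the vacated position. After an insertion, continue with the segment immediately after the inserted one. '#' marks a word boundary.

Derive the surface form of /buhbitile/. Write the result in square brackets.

(1) t-Assibilation: [buhbitile] → [buhbisile]
(2) Voicing Between Vowels: [buhbisile] → [buhbizile]
(3) Final Vowel Raising: [buhbizile] → [buhbizili]

[buhbizili]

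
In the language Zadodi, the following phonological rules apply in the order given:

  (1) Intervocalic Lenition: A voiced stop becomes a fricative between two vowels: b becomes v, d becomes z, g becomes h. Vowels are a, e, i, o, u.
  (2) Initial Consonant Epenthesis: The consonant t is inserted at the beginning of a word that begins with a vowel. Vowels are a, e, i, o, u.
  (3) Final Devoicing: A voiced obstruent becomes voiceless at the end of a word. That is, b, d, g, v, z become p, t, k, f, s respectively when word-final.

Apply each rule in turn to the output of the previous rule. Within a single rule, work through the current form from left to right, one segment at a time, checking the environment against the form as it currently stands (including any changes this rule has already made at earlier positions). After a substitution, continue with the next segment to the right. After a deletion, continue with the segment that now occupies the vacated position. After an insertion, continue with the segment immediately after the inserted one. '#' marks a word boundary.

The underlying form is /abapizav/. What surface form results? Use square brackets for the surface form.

[tavapizaf]

(1) Intervocalic Lenition: [abapizav] → [avapizav]
(2) Initial Consonant Epenthesis: [avapizav] → [tavapizav]
(3) Final Devoicing: [tavapizav] → [tavapizaf]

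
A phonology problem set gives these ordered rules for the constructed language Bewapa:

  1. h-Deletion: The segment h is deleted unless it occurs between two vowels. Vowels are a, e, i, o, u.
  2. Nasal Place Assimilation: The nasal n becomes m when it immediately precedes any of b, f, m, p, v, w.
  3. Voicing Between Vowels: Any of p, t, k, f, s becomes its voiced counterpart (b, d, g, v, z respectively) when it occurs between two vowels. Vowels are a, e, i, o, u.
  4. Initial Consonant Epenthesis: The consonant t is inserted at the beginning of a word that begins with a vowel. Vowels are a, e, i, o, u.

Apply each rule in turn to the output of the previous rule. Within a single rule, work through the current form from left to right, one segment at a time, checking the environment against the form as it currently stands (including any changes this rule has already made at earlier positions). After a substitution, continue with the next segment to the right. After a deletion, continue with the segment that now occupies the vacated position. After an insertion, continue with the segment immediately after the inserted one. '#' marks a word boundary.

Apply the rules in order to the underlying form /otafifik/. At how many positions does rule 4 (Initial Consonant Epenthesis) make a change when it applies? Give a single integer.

1 h-Deletion: no change — [otafifik]
2 Nasal Place Assimilation: no change — [otafifik]
3 Voicing Between Vowels: [otafifik] → [odavivik]
4 Initial Consonant Epenthesis: [odavivik] → [todavivik]
Rule 4 changed 1 position(s).

1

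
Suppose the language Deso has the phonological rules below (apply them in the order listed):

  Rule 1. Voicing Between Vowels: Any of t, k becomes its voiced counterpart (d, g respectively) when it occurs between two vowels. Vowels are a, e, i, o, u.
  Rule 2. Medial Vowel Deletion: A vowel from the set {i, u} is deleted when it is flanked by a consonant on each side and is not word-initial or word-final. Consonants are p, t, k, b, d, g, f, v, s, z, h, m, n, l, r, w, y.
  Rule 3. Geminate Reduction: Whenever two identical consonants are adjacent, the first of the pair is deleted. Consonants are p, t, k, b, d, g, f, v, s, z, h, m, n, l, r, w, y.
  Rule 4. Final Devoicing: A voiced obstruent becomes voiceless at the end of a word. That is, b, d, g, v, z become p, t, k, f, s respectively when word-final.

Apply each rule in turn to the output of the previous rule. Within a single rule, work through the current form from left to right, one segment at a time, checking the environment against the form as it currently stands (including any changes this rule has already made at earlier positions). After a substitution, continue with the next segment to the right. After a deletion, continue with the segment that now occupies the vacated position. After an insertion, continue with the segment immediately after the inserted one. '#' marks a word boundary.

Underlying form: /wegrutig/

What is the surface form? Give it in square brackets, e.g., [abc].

[wegrdk]

Rule 1 Voicing Between Vowels: [wegrutig] → [wegrudig]
Rule 2 Medial Vowel Deletion: [wegrudig] → [wegrdg]
Rule 3 Geminate Reduction: no change — [wegrdg]
Rule 4 Final Devoicing: [wegrdg] → [wegrdk]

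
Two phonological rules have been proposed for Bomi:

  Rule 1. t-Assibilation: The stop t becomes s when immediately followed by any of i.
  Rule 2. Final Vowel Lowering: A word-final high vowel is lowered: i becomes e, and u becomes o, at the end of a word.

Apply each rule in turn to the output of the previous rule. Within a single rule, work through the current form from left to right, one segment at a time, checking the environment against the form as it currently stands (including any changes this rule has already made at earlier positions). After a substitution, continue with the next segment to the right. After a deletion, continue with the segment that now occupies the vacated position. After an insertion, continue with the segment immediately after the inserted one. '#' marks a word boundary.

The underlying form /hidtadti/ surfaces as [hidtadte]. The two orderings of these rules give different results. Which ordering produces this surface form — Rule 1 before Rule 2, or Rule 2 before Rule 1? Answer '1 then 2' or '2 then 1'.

Order 1 then 2:
  1 t-Assibilation: [hidtadti] → [hidtadsi]
  2 Final Vowel Lowering: [hidtadsi] → [hidtadse]
  result: [hidtadse]
Order 2 then 1:
  2 Final Vowel Lowering: [hidtadti] → [hidtadte]
  1 t-Assibilation: no change — [hidtadte]
  result: [hidtadte]

2 then 1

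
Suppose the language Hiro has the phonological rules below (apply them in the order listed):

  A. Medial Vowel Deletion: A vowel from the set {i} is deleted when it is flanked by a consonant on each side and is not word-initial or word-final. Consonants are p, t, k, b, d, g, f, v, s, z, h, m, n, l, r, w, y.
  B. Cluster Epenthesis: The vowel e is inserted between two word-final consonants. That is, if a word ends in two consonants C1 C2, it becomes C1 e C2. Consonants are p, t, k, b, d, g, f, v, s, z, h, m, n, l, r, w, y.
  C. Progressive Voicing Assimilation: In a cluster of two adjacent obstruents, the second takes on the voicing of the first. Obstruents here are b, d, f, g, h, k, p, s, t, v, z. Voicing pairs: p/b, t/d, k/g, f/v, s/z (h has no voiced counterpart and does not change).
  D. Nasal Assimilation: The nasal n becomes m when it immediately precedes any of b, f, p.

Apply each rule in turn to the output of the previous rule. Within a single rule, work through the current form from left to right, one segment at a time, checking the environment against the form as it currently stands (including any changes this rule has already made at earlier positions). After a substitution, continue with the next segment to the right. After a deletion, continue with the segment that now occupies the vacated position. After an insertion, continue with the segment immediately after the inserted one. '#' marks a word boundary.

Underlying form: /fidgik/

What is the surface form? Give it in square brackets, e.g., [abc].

[ftkek]

A Medial Vowel Deletion: [fidgik] → [fdgk]
B Cluster Epenthesis: [fdgk] → [fdgek]
C Progressive Voicing Assimilation: [fdgek] → [ftkek]
D Nasal Assimilation: no change — [ftkek]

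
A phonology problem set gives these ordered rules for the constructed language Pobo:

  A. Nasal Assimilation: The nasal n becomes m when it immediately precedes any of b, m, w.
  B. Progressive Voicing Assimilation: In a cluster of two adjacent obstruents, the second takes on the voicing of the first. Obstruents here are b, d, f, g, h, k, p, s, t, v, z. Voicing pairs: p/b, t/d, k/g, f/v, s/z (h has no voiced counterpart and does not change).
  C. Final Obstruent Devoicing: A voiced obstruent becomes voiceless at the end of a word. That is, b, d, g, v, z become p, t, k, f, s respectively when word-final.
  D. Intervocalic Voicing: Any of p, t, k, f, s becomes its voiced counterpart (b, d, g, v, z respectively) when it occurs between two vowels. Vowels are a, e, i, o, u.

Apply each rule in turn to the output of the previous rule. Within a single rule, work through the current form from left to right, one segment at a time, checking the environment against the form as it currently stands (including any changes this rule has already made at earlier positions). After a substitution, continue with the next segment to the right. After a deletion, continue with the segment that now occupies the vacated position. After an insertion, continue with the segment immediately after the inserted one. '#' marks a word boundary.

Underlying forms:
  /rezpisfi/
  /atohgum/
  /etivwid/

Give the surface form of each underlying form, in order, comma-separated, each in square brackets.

[rezbisfi], [adohkum], [edivwit]

/rezpisfi/:
  A Nasal Assimilation: no change — [rezpisfi]
  B Progressive Voicing Assimilation: [rezpisfi] → [rezbisfi]
  C Final Obstruent Devoicing: no change — [rezbisfi]
  D Intervocalic Voicing: no change — [rezbisfi]
/atohgum/:
  A Nasal Assimilation: no change — [atohgum]
  B Progressive Voicing Assimilation: [atohgum] → [atohkum]
  C Final Obstruent Devoicing: no change — [atohkum]
  D Intervocalic Voicing: [atohkum] → [adohkum]
/etivwid/:
  A Nasal Assimilation: no change — [etivwid]
  B Progressive Voicing Assimilation: no change — [etivwid]
  C Final Obstruent Devoicing: [etivwid] → [etivwit]
  D Intervocalic Voicing: [etivwit] → [edivwit]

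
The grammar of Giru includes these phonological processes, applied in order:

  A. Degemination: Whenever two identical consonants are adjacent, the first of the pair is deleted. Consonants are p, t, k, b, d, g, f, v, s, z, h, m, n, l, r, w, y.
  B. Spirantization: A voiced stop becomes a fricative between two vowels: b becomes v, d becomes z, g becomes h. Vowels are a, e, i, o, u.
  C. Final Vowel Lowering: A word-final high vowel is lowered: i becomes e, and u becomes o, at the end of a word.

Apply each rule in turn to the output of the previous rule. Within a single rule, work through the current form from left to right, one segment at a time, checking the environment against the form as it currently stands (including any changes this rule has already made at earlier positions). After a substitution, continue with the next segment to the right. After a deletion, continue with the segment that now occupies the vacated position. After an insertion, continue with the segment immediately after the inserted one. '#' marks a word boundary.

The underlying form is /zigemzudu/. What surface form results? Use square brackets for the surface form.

[zihemzuzo]

A Degemination: no change — [zigemzudu]
B Spirantization: [zigemzudu] → [zihemzuzu]
C Final Vowel Lowering: [zihemzuzu] → [zihemzuzo]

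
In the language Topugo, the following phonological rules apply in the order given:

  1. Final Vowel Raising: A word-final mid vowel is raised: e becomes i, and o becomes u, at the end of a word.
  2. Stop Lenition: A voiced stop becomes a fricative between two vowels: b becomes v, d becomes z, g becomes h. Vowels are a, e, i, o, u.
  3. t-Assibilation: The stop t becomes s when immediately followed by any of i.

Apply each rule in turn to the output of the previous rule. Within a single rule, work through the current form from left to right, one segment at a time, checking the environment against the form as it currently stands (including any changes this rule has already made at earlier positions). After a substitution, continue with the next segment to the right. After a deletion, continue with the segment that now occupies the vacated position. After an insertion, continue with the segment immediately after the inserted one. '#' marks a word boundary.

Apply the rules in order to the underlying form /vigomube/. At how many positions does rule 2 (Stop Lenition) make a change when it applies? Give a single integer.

2

1 Final Vowel Raising: [vigomube] → [vigomubi]
2 Stop Lenition: [vigomubi] → [vihomuvi]
3 t-Assibilation: no change — [vihomuvi]
Rule 2 changed 2 position(s).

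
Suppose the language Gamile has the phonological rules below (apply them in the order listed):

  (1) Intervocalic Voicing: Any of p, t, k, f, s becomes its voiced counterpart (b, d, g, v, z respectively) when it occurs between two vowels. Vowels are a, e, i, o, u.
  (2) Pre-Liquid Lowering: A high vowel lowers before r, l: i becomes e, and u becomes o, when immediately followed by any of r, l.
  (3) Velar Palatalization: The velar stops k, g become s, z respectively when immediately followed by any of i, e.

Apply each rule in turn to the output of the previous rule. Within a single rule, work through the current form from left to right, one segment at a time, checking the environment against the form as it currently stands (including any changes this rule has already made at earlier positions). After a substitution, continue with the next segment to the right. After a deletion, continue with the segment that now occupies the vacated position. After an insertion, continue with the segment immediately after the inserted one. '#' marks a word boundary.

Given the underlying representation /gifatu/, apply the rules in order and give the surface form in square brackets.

(1) Intervocalic Voicing: [gifatu] → [givadu]
(2) Pre-Liquid Lowering: no change — [givadu]
(3) Velar Palatalization: [givadu] → [zivadu]

[zivadu]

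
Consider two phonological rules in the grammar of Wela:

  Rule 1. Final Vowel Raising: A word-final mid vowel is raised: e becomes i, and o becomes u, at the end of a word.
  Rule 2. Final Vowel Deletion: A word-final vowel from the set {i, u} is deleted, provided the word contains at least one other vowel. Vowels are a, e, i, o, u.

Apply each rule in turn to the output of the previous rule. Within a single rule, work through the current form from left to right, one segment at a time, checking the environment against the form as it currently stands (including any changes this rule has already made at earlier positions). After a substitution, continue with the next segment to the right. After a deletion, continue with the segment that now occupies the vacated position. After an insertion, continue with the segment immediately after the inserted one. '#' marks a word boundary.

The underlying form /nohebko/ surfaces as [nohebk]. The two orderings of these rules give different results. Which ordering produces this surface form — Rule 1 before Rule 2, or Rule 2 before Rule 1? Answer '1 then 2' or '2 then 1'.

Order 1 then 2:
  1 Final Vowel Raising: [nohebko] → [nohebku]
  2 Final Vowel Deletion: [nohebku] → [nohebk]
  result: [nohebk]
Order 2 then 1:
  2 Final Vowel Deletion: no change — [nohebko]
  1 Final Vowel Raising: [nohebko] → [nohebku]
  result: [nohebku]

1 then 2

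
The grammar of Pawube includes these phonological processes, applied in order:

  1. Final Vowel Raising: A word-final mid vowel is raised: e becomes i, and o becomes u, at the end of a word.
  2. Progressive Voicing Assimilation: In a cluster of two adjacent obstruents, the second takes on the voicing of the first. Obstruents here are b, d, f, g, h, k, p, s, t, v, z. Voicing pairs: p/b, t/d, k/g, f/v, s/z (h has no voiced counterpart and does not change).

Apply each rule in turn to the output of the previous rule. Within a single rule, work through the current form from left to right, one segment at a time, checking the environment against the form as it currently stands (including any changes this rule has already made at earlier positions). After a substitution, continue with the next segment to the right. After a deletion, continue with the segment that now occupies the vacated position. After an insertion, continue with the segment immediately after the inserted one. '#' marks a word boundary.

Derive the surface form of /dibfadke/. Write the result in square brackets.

[dibvadgi]

1 Final Vowel Raising: [dibfadke] → [dibfadki]
2 Progressive Voicing Assimilation: [dibfadki] → [dibvadgi]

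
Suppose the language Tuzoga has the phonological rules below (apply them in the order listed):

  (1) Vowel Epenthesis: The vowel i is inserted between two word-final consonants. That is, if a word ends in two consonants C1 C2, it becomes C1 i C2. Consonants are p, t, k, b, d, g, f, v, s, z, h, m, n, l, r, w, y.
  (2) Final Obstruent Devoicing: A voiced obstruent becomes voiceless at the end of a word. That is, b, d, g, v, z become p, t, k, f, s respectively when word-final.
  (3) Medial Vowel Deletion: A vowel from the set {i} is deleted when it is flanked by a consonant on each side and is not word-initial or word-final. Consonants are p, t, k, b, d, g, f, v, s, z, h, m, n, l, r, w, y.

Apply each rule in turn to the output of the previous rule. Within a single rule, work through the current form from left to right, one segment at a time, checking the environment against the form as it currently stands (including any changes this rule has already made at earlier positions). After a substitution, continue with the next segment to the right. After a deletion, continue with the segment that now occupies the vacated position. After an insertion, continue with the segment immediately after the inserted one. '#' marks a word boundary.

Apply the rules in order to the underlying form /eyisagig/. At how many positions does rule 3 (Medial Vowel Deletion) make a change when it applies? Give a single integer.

2

(1) Vowel Epenthesis: no change — [eyisagig]
(2) Final Obstruent Devoicing: [eyisagig] → [eyisagik]
(3) Medial Vowel Deletion: [eyisagik] → [eysagk]
Rule 3 changed 2 position(s).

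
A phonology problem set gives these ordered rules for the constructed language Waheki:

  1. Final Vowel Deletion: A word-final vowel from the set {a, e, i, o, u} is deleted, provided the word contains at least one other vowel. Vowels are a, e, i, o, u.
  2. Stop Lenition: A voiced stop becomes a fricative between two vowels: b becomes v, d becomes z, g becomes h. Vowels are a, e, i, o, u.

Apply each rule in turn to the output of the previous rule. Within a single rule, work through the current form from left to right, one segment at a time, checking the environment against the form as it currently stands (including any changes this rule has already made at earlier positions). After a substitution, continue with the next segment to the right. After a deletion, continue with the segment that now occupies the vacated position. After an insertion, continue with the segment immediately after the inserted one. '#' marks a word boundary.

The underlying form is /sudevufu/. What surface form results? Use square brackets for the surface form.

[suzevuf]

1 Final Vowel Deletion: [sudevufu] → [sudevuf]
2 Stop Lenition: [sudevuf] → [suzevuf]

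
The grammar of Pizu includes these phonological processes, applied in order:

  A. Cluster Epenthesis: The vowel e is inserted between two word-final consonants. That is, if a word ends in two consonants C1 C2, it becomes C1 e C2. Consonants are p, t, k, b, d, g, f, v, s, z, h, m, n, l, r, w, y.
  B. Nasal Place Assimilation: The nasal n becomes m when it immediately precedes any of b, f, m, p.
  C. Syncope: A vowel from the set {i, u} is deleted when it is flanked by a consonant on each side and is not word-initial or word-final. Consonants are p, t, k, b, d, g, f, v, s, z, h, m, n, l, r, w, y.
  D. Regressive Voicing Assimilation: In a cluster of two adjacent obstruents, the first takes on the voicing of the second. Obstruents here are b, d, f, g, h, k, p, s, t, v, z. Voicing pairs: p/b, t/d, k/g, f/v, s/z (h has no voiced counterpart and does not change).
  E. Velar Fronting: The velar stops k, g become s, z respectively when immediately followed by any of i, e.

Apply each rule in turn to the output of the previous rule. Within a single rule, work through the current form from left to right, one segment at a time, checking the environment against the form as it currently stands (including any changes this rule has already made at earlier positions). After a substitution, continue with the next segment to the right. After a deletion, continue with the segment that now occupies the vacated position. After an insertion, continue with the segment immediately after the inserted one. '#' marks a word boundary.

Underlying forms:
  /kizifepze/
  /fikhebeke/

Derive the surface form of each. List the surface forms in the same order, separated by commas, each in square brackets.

/kizifepze/:
  A Cluster Epenthesis: no change — [kizifepze]
  B Nasal Place Assimilation: no change — [kizifepze]
  C Syncope: [kizifepze] → [kzfepze]
  D Regressive Voicing Assimilation: [kzfepze] → [gsfebze]
  E Velar Fronting: no change — [gsfebze]
/fikhebeke/:
  A Cluster Epenthesis: no change — [fikhebeke]
  B Nasal Place Assimilation: no change — [fikhebeke]
  C Syncope: [fikhebeke] → [fkhebeke]
  D Regressive Voicing Assimilation: no change — [fkhebeke]
  E Velar Fronting: [fkhebeke] → [fkhebese]

[gsfebze], [fkhebese]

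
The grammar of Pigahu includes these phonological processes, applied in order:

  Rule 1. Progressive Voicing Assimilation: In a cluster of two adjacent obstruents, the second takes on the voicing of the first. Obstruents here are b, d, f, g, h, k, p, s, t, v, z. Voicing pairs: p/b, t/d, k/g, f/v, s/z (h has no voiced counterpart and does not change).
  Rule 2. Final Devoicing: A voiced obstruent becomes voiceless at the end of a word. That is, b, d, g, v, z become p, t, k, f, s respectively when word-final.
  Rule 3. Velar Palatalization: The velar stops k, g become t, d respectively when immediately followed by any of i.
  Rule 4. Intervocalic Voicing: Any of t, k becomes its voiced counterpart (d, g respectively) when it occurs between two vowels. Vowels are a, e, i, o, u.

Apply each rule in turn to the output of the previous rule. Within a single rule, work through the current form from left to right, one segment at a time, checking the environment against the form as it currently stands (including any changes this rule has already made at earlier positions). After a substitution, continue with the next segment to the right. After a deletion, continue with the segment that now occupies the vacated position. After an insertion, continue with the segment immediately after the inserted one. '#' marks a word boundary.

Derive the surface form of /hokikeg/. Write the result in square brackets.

[hodigek]

Rule 1 Progressive Voicing Assimilation: no change — [hokikeg]
Rule 2 Final Devoicing: [hokikeg] → [hokikek]
Rule 3 Velar Palatalization: [hokikek] → [hotikek]
Rule 4 Intervocalic Voicing: [hotikek] → [hodigek]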